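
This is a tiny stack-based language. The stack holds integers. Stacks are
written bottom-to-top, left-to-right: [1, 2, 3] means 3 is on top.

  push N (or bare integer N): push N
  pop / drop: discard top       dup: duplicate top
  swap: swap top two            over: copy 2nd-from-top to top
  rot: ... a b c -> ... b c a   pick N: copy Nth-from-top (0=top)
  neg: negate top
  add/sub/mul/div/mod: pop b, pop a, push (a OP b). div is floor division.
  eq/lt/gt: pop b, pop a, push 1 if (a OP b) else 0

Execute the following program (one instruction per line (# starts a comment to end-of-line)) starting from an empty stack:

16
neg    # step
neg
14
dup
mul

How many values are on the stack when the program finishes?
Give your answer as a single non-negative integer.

Answer: 2

Derivation:
After 'push 16': stack = [16] (depth 1)
After 'neg': stack = [-16] (depth 1)
After 'neg': stack = [16] (depth 1)
After 'push 14': stack = [16, 14] (depth 2)
After 'dup': stack = [16, 14, 14] (depth 3)
After 'mul': stack = [16, 196] (depth 2)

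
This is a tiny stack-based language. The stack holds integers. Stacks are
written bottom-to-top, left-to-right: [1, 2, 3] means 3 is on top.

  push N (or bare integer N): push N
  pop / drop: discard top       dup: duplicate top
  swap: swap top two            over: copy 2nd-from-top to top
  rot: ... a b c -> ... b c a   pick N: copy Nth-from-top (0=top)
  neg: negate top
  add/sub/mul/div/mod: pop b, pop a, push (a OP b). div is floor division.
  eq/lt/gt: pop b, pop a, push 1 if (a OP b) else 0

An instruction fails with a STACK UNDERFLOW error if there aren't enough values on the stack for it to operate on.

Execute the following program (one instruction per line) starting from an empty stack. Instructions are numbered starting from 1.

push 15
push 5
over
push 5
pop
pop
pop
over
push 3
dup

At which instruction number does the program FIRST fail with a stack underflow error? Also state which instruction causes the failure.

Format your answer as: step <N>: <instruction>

Answer: step 8: over

Derivation:
Step 1 ('push 15'): stack = [15], depth = 1
Step 2 ('push 5'): stack = [15, 5], depth = 2
Step 3 ('over'): stack = [15, 5, 15], depth = 3
Step 4 ('push 5'): stack = [15, 5, 15, 5], depth = 4
Step 5 ('pop'): stack = [15, 5, 15], depth = 3
Step 6 ('pop'): stack = [15, 5], depth = 2
Step 7 ('pop'): stack = [15], depth = 1
Step 8 ('over'): needs 2 value(s) but depth is 1 — STACK UNDERFLOW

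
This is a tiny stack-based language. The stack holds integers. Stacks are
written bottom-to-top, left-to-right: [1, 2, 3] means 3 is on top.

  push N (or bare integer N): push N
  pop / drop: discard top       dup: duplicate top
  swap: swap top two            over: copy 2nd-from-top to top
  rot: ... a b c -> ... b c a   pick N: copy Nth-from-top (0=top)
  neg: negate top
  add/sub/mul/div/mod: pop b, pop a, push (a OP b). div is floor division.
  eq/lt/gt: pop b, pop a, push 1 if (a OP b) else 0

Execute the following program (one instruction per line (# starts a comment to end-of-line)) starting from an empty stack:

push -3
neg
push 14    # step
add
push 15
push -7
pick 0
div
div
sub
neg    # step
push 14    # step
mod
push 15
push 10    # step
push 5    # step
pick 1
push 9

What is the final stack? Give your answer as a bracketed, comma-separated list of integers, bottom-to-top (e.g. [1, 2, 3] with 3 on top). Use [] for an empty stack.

Answer: [12, 15, 10, 5, 10, 9]

Derivation:
After 'push -3': [-3]
After 'neg': [3]
After 'push 14': [3, 14]
After 'add': [17]
After 'push 15': [17, 15]
After 'push -7': [17, 15, -7]
After 'pick 0': [17, 15, -7, -7]
After 'div': [17, 15, 1]
After 'div': [17, 15]
After 'sub': [2]
After 'neg': [-2]
After 'push 14': [-2, 14]
After 'mod': [12]
After 'push 15': [12, 15]
After 'push 10': [12, 15, 10]
After 'push 5': [12, 15, 10, 5]
After 'pick 1': [12, 15, 10, 5, 10]
After 'push 9': [12, 15, 10, 5, 10, 9]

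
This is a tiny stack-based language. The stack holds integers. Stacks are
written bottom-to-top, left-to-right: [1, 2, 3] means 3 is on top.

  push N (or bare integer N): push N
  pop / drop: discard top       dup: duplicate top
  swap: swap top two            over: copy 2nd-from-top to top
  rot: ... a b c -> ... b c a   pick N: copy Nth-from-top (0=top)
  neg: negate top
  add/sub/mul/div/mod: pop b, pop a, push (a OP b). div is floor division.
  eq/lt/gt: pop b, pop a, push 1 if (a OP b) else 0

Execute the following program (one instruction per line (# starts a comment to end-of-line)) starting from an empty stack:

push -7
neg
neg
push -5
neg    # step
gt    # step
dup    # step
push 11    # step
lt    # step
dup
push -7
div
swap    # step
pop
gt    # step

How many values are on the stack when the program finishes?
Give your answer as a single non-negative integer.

Answer: 1

Derivation:
After 'push -7': stack = [-7] (depth 1)
After 'neg': stack = [7] (depth 1)
After 'neg': stack = [-7] (depth 1)
After 'push -5': stack = [-7, -5] (depth 2)
After 'neg': stack = [-7, 5] (depth 2)
After 'gt': stack = [0] (depth 1)
After 'dup': stack = [0, 0] (depth 2)
After 'push 11': stack = [0, 0, 11] (depth 3)
After 'lt': stack = [0, 1] (depth 2)
After 'dup': stack = [0, 1, 1] (depth 3)
After 'push -7': stack = [0, 1, 1, -7] (depth 4)
After 'div': stack = [0, 1, -1] (depth 3)
After 'swap': stack = [0, -1, 1] (depth 3)
After 'pop': stack = [0, -1] (depth 2)
After 'gt': stack = [1] (depth 1)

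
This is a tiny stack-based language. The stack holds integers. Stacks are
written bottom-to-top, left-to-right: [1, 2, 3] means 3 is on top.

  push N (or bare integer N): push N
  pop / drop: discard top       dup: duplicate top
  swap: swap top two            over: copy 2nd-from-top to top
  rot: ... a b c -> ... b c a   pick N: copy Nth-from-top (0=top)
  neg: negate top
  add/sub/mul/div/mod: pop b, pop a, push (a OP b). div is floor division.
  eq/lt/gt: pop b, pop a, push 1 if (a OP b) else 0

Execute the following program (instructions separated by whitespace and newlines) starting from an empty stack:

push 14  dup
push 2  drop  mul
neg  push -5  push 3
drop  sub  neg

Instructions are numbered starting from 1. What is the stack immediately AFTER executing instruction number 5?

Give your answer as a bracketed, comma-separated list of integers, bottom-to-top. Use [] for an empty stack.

Answer: [196]

Derivation:
Step 1 ('push 14'): [14]
Step 2 ('dup'): [14, 14]
Step 3 ('push 2'): [14, 14, 2]
Step 4 ('drop'): [14, 14]
Step 5 ('mul'): [196]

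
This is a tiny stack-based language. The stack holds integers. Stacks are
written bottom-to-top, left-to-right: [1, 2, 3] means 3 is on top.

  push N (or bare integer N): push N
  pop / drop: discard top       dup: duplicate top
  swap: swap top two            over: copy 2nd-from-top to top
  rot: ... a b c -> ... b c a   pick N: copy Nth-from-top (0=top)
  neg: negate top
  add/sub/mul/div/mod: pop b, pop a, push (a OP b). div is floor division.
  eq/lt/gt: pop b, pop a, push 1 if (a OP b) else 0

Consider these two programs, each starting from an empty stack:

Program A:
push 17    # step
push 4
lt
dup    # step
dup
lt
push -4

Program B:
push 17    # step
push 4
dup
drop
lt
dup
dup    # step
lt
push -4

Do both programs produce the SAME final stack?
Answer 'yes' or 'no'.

Answer: yes

Derivation:
Program A trace:
  After 'push 17': [17]
  After 'push 4': [17, 4]
  After 'lt': [0]
  After 'dup': [0, 0]
  After 'dup': [0, 0, 0]
  After 'lt': [0, 0]
  After 'push -4': [0, 0, -4]
Program A final stack: [0, 0, -4]

Program B trace:
  After 'push 17': [17]
  After 'push 4': [17, 4]
  After 'dup': [17, 4, 4]
  After 'drop': [17, 4]
  After 'lt': [0]
  After 'dup': [0, 0]
  After 'dup': [0, 0, 0]
  After 'lt': [0, 0]
  After 'push -4': [0, 0, -4]
Program B final stack: [0, 0, -4]
Same: yes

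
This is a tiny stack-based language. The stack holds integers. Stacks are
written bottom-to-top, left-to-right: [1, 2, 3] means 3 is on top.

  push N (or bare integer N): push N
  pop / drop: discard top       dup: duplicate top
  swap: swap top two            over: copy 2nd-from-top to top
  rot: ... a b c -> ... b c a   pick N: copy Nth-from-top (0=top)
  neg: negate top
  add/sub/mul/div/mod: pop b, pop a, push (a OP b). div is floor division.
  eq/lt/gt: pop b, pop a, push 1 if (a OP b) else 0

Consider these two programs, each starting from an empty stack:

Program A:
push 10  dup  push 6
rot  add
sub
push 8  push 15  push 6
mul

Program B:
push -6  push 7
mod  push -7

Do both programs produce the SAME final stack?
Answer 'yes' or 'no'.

Answer: no

Derivation:
Program A trace:
  After 'push 10': [10]
  After 'dup': [10, 10]
  After 'push 6': [10, 10, 6]
  After 'rot': [10, 6, 10]
  After 'add': [10, 16]
  After 'sub': [-6]
  After 'push 8': [-6, 8]
  After 'push 15': [-6, 8, 15]
  After 'push 6': [-6, 8, 15, 6]
  After 'mul': [-6, 8, 90]
Program A final stack: [-6, 8, 90]

Program B trace:
  After 'push -6': [-6]
  After 'push 7': [-6, 7]
  After 'mod': [1]
  After 'push -7': [1, -7]
Program B final stack: [1, -7]
Same: no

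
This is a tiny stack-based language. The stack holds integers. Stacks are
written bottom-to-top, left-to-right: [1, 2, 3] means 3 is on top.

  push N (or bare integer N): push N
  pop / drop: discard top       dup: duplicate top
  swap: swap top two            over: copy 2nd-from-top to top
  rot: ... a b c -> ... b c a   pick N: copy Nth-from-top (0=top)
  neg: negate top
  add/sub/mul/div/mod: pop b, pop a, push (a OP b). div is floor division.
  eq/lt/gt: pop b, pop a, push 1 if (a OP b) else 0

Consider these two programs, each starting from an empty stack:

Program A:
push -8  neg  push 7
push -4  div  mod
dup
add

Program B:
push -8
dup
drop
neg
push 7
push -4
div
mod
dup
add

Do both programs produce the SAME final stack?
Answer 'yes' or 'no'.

Answer: yes

Derivation:
Program A trace:
  After 'push -8': [-8]
  After 'neg': [8]
  After 'push 7': [8, 7]
  After 'push -4': [8, 7, -4]
  After 'div': [8, -2]
  After 'mod': [0]
  After 'dup': [0, 0]
  After 'add': [0]
Program A final stack: [0]

Program B trace:
  After 'push -8': [-8]
  After 'dup': [-8, -8]
  After 'drop': [-8]
  After 'neg': [8]
  After 'push 7': [8, 7]
  After 'push -4': [8, 7, -4]
  After 'div': [8, -2]
  After 'mod': [0]
  After 'dup': [0, 0]
  After 'add': [0]
Program B final stack: [0]
Same: yes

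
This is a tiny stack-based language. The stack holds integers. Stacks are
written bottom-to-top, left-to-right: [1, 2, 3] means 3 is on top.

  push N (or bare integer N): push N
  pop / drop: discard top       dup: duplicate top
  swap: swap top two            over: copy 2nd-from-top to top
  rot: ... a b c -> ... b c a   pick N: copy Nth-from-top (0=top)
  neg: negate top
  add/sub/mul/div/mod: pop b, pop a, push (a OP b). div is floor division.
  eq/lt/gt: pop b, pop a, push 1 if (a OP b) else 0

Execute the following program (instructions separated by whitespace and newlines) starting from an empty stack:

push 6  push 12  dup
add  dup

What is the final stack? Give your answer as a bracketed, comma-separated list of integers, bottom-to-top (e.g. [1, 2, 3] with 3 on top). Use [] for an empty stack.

After 'push 6': [6]
After 'push 12': [6, 12]
After 'dup': [6, 12, 12]
After 'add': [6, 24]
After 'dup': [6, 24, 24]

Answer: [6, 24, 24]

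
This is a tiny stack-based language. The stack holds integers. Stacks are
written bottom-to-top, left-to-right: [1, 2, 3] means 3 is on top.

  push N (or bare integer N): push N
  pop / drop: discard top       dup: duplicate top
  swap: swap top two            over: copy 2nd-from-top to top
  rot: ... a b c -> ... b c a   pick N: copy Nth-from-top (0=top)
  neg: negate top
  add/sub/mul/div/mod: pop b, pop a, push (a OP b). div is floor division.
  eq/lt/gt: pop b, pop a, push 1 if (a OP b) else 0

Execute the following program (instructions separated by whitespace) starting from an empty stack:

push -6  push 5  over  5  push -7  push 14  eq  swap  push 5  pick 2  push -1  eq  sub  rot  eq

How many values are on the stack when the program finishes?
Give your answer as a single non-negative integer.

After 'push -6': stack = [-6] (depth 1)
After 'push 5': stack = [-6, 5] (depth 2)
After 'over': stack = [-6, 5, -6] (depth 3)
After 'push 5': stack = [-6, 5, -6, 5] (depth 4)
After 'push -7': stack = [-6, 5, -6, 5, -7] (depth 5)
After 'push 14': stack = [-6, 5, -6, 5, -7, 14] (depth 6)
After 'eq': stack = [-6, 5, -6, 5, 0] (depth 5)
After 'swap': stack = [-6, 5, -6, 0, 5] (depth 5)
After 'push 5': stack = [-6, 5, -6, 0, 5, 5] (depth 6)
After 'pick 2': stack = [-6, 5, -6, 0, 5, 5, 0] (depth 7)
After 'push -1': stack = [-6, 5, -6, 0, 5, 5, 0, -1] (depth 8)
After 'eq': stack = [-6, 5, -6, 0, 5, 5, 0] (depth 7)
After 'sub': stack = [-6, 5, -6, 0, 5, 5] (depth 6)
After 'rot': stack = [-6, 5, -6, 5, 5, 0] (depth 6)
After 'eq': stack = [-6, 5, -6, 5, 0] (depth 5)

Answer: 5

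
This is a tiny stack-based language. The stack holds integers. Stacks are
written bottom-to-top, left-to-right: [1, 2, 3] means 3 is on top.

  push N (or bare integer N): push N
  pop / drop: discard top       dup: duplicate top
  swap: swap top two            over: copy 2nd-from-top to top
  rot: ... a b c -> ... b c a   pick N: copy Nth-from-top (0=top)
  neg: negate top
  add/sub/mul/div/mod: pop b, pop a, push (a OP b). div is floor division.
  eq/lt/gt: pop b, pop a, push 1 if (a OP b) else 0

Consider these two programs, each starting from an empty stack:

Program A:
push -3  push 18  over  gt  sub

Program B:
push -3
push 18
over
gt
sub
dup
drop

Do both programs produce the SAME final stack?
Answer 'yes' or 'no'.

Answer: yes

Derivation:
Program A trace:
  After 'push -3': [-3]
  After 'push 18': [-3, 18]
  After 'over': [-3, 18, -3]
  After 'gt': [-3, 1]
  After 'sub': [-4]
Program A final stack: [-4]

Program B trace:
  After 'push -3': [-3]
  After 'push 18': [-3, 18]
  After 'over': [-3, 18, -3]
  After 'gt': [-3, 1]
  After 'sub': [-4]
  After 'dup': [-4, -4]
  After 'drop': [-4]
Program B final stack: [-4]
Same: yes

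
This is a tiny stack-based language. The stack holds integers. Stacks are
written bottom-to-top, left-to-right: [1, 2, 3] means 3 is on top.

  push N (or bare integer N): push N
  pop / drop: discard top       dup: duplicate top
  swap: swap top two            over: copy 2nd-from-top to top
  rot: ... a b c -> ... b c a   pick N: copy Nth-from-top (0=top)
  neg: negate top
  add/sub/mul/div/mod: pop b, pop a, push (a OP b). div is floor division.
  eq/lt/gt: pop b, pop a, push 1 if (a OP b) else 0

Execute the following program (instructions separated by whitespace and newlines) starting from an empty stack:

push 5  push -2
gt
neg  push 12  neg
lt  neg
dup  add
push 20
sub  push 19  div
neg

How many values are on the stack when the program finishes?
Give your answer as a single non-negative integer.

Answer: 1

Derivation:
After 'push 5': stack = [5] (depth 1)
After 'push -2': stack = [5, -2] (depth 2)
After 'gt': stack = [1] (depth 1)
After 'neg': stack = [-1] (depth 1)
After 'push 12': stack = [-1, 12] (depth 2)
After 'neg': stack = [-1, -12] (depth 2)
After 'lt': stack = [0] (depth 1)
After 'neg': stack = [0] (depth 1)
After 'dup': stack = [0, 0] (depth 2)
After 'add': stack = [0] (depth 1)
After 'push 20': stack = [0, 20] (depth 2)
After 'sub': stack = [-20] (depth 1)
After 'push 19': stack = [-20, 19] (depth 2)
After 'div': stack = [-2] (depth 1)
After 'neg': stack = [2] (depth 1)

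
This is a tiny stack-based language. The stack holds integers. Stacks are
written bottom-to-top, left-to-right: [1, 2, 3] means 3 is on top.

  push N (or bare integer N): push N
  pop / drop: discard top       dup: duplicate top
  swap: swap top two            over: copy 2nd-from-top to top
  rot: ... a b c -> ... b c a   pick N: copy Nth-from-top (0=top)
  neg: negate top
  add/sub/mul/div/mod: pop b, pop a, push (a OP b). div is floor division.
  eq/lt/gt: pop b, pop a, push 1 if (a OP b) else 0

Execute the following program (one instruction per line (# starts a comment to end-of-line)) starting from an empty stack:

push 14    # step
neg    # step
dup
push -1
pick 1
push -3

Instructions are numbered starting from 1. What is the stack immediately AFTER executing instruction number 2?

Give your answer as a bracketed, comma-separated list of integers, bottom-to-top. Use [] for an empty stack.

Step 1 ('push 14'): [14]
Step 2 ('neg'): [-14]

Answer: [-14]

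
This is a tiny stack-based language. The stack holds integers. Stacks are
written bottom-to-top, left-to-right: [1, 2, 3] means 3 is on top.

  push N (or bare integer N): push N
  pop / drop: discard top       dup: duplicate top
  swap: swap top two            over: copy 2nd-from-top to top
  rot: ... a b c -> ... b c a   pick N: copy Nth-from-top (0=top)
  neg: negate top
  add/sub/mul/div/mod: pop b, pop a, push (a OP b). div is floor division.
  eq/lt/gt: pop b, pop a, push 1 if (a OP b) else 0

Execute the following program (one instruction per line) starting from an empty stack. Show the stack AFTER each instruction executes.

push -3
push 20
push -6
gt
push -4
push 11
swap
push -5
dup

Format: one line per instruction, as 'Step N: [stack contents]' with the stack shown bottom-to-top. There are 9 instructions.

Step 1: [-3]
Step 2: [-3, 20]
Step 3: [-3, 20, -6]
Step 4: [-3, 1]
Step 5: [-3, 1, -4]
Step 6: [-3, 1, -4, 11]
Step 7: [-3, 1, 11, -4]
Step 8: [-3, 1, 11, -4, -5]
Step 9: [-3, 1, 11, -4, -5, -5]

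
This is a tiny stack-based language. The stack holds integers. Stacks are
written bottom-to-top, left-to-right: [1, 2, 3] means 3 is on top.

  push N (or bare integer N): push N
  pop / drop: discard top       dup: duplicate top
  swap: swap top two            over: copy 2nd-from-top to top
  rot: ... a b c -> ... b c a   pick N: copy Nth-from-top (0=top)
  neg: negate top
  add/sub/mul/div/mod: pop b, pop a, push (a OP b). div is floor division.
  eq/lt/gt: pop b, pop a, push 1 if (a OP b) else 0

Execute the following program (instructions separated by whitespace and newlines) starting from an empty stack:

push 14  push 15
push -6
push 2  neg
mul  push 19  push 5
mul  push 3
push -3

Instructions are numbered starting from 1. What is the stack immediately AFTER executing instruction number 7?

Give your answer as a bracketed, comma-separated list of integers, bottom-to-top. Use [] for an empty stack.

Step 1 ('push 14'): [14]
Step 2 ('push 15'): [14, 15]
Step 3 ('push -6'): [14, 15, -6]
Step 4 ('push 2'): [14, 15, -6, 2]
Step 5 ('neg'): [14, 15, -6, -2]
Step 6 ('mul'): [14, 15, 12]
Step 7 ('push 19'): [14, 15, 12, 19]

Answer: [14, 15, 12, 19]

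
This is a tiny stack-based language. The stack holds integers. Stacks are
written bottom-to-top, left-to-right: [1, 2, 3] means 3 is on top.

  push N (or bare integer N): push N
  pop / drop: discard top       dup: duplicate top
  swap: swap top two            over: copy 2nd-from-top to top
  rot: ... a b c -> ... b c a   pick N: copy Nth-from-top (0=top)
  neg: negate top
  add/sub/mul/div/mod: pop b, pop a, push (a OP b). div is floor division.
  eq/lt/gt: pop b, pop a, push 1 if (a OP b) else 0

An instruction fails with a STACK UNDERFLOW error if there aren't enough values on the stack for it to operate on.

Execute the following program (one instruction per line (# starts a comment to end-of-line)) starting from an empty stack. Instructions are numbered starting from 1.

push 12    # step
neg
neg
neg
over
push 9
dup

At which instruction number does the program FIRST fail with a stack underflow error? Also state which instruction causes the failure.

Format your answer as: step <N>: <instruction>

Step 1 ('push 12'): stack = [12], depth = 1
Step 2 ('neg'): stack = [-12], depth = 1
Step 3 ('neg'): stack = [12], depth = 1
Step 4 ('neg'): stack = [-12], depth = 1
Step 5 ('over'): needs 2 value(s) but depth is 1 — STACK UNDERFLOW

Answer: step 5: over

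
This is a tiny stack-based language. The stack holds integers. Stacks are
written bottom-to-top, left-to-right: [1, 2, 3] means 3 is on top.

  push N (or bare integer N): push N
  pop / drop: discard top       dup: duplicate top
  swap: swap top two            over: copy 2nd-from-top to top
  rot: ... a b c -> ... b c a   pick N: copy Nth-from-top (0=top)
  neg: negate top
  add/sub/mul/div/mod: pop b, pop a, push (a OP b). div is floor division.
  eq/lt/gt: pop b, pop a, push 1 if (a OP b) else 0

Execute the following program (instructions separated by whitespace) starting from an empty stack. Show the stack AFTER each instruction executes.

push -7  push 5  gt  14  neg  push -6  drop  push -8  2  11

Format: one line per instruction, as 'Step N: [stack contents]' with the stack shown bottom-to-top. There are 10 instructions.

Step 1: [-7]
Step 2: [-7, 5]
Step 3: [0]
Step 4: [0, 14]
Step 5: [0, -14]
Step 6: [0, -14, -6]
Step 7: [0, -14]
Step 8: [0, -14, -8]
Step 9: [0, -14, -8, 2]
Step 10: [0, -14, -8, 2, 11]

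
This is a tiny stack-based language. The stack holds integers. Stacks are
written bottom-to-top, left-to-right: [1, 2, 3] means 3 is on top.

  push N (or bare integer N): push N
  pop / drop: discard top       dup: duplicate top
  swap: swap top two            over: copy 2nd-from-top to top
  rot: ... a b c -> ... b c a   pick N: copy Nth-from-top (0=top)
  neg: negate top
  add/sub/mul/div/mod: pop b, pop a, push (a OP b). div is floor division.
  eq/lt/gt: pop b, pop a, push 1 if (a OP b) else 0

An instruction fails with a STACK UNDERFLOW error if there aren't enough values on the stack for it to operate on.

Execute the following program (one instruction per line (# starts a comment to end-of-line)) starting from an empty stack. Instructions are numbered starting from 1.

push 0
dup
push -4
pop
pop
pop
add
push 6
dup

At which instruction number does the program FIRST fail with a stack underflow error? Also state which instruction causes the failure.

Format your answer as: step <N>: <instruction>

Answer: step 7: add

Derivation:
Step 1 ('push 0'): stack = [0], depth = 1
Step 2 ('dup'): stack = [0, 0], depth = 2
Step 3 ('push -4'): stack = [0, 0, -4], depth = 3
Step 4 ('pop'): stack = [0, 0], depth = 2
Step 5 ('pop'): stack = [0], depth = 1
Step 6 ('pop'): stack = [], depth = 0
Step 7 ('add'): needs 2 value(s) but depth is 0 — STACK UNDERFLOW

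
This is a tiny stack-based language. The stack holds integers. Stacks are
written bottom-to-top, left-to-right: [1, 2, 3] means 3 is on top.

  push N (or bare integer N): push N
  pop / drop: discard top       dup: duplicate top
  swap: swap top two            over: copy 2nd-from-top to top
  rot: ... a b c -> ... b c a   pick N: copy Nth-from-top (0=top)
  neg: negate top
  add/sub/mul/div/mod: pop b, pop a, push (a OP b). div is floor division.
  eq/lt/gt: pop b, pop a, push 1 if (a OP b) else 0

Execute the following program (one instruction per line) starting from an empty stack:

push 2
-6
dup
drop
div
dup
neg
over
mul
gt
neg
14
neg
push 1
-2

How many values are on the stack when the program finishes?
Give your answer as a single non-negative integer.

Answer: 4

Derivation:
After 'push 2': stack = [2] (depth 1)
After 'push -6': stack = [2, -6] (depth 2)
After 'dup': stack = [2, -6, -6] (depth 3)
After 'drop': stack = [2, -6] (depth 2)
After 'div': stack = [-1] (depth 1)
After 'dup': stack = [-1, -1] (depth 2)
After 'neg': stack = [-1, 1] (depth 2)
After 'over': stack = [-1, 1, -1] (depth 3)
After 'mul': stack = [-1, -1] (depth 2)
After 'gt': stack = [0] (depth 1)
After 'neg': stack = [0] (depth 1)
After 'push 14': stack = [0, 14] (depth 2)
After 'neg': stack = [0, -14] (depth 2)
After 'push 1': stack = [0, -14, 1] (depth 3)
After 'push -2': stack = [0, -14, 1, -2] (depth 4)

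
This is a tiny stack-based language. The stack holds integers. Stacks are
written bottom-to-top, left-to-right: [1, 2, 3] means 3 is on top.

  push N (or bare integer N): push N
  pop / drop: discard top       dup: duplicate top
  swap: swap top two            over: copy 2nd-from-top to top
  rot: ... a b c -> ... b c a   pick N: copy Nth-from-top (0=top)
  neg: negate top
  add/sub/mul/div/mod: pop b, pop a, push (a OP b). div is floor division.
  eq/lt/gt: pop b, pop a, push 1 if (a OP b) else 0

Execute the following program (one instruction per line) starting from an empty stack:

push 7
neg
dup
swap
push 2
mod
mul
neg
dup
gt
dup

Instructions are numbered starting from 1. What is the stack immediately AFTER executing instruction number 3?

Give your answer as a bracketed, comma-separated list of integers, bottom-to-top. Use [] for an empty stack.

Step 1 ('push 7'): [7]
Step 2 ('neg'): [-7]
Step 3 ('dup'): [-7, -7]

Answer: [-7, -7]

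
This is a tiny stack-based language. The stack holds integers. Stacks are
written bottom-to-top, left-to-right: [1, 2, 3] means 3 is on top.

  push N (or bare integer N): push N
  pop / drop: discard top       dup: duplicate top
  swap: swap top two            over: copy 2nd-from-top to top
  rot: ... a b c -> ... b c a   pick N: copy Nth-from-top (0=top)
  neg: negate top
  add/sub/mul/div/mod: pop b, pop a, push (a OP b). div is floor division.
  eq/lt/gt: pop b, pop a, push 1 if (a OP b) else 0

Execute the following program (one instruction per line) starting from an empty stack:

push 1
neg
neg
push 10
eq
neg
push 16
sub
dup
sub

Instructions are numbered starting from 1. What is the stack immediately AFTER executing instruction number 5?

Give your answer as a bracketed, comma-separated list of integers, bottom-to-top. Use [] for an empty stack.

Answer: [0]

Derivation:
Step 1 ('push 1'): [1]
Step 2 ('neg'): [-1]
Step 3 ('neg'): [1]
Step 4 ('push 10'): [1, 10]
Step 5 ('eq'): [0]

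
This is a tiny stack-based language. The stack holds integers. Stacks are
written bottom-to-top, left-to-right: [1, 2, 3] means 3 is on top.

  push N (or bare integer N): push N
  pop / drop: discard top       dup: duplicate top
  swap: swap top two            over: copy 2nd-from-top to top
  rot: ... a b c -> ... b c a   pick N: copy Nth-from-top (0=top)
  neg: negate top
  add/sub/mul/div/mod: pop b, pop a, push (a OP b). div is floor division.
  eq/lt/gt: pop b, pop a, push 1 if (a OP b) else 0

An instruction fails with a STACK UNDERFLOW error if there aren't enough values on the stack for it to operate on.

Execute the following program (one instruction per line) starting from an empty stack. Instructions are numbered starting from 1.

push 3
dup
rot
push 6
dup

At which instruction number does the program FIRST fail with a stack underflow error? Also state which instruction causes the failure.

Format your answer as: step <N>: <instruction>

Step 1 ('push 3'): stack = [3], depth = 1
Step 2 ('dup'): stack = [3, 3], depth = 2
Step 3 ('rot'): needs 3 value(s) but depth is 2 — STACK UNDERFLOW

Answer: step 3: rot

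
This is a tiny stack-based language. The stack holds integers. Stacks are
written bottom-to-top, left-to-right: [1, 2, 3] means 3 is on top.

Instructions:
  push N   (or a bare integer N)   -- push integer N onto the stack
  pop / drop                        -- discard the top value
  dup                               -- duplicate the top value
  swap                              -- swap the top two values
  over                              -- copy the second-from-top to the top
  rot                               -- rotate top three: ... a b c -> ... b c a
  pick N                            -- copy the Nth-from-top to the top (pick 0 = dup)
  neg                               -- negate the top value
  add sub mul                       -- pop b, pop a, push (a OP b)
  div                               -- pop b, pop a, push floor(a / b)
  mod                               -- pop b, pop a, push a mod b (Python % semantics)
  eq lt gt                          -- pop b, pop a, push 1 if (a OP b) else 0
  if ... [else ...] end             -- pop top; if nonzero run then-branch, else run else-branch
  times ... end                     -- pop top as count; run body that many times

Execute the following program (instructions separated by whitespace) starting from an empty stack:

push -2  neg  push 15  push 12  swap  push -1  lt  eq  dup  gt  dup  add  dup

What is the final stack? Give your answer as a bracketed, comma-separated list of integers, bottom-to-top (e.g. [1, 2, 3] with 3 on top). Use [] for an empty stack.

After 'push -2': [-2]
After 'neg': [2]
After 'push 15': [2, 15]
After 'push 12': [2, 15, 12]
After 'swap': [2, 12, 15]
After 'push -1': [2, 12, 15, -1]
After 'lt': [2, 12, 0]
After 'eq': [2, 0]
After 'dup': [2, 0, 0]
After 'gt': [2, 0]
After 'dup': [2, 0, 0]
After 'add': [2, 0]
After 'dup': [2, 0, 0]

Answer: [2, 0, 0]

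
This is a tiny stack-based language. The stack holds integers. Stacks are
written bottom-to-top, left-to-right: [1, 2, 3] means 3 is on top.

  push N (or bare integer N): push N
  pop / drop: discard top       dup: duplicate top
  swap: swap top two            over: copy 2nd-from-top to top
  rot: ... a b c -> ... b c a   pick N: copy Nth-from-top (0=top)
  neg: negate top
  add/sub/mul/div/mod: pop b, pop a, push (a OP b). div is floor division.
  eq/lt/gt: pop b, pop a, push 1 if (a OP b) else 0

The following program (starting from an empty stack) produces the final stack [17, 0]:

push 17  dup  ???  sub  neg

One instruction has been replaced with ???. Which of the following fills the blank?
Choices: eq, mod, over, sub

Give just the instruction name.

Answer: over

Derivation:
Stack before ???: [17, 17]
Stack after ???:  [17, 17, 17]
Checking each choice:
  eq: stack underflow (need 2, have 1)
  mod: stack underflow (need 2, have 1)
  over: MATCH
  sub: stack underflow (need 2, have 1)


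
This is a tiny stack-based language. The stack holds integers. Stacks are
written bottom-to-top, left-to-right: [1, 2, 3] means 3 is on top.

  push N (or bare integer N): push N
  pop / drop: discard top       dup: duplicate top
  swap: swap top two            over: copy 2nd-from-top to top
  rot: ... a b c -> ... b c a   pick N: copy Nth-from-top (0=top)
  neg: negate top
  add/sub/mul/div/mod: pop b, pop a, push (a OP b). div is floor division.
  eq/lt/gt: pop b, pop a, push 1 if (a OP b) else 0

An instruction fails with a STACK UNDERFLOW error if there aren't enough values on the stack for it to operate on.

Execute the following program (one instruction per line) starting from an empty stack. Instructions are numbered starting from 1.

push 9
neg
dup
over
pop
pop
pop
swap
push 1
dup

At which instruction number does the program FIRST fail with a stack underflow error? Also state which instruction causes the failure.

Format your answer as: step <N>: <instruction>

Step 1 ('push 9'): stack = [9], depth = 1
Step 2 ('neg'): stack = [-9], depth = 1
Step 3 ('dup'): stack = [-9, -9], depth = 2
Step 4 ('over'): stack = [-9, -9, -9], depth = 3
Step 5 ('pop'): stack = [-9, -9], depth = 2
Step 6 ('pop'): stack = [-9], depth = 1
Step 7 ('pop'): stack = [], depth = 0
Step 8 ('swap'): needs 2 value(s) but depth is 0 — STACK UNDERFLOW

Answer: step 8: swap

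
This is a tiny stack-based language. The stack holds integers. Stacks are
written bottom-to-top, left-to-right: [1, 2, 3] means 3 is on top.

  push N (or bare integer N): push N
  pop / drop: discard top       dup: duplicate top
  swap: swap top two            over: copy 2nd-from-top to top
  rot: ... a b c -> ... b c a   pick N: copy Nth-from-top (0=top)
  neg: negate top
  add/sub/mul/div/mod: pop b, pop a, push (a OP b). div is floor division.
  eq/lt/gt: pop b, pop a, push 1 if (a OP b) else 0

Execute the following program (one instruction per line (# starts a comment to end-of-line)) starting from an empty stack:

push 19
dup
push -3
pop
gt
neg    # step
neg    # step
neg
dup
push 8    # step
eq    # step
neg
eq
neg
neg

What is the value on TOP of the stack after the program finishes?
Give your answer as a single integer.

Answer: 1

Derivation:
After 'push 19': [19]
After 'dup': [19, 19]
After 'push -3': [19, 19, -3]
After 'pop': [19, 19]
After 'gt': [0]
After 'neg': [0]
After 'neg': [0]
After 'neg': [0]
After 'dup': [0, 0]
After 'push 8': [0, 0, 8]
After 'eq': [0, 0]
After 'neg': [0, 0]
After 'eq': [1]
After 'neg': [-1]
After 'neg': [1]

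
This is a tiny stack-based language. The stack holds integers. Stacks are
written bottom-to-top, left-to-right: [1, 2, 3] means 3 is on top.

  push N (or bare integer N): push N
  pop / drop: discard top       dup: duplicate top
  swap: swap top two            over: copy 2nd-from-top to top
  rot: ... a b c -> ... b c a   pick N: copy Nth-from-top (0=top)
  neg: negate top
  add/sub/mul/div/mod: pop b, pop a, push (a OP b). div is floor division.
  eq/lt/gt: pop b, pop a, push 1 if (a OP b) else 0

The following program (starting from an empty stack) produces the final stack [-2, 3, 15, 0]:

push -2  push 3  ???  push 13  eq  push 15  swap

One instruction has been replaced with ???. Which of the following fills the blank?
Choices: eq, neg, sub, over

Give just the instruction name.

Stack before ???: [-2, 3]
Stack after ???:  [-2, 3, -2]
Checking each choice:
  eq: produces [15, 0]
  neg: produces [-2, 15, 0]
  sub: produces [15, 0]
  over: MATCH


Answer: over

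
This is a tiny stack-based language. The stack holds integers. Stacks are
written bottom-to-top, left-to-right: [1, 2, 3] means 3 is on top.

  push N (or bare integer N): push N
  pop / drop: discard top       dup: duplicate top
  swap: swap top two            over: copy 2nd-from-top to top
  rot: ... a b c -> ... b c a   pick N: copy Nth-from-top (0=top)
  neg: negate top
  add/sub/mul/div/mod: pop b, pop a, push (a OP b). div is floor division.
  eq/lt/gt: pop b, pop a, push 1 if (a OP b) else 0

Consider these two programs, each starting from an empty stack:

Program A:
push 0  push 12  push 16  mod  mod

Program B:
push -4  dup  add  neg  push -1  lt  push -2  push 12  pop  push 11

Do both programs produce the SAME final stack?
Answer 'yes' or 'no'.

Program A trace:
  After 'push 0': [0]
  After 'push 12': [0, 12]
  After 'push 16': [0, 12, 16]
  After 'mod': [0, 12]
  After 'mod': [0]
Program A final stack: [0]

Program B trace:
  After 'push -4': [-4]
  After 'dup': [-4, -4]
  After 'add': [-8]
  After 'neg': [8]
  After 'push -1': [8, -1]
  After 'lt': [0]
  After 'push -2': [0, -2]
  After 'push 12': [0, -2, 12]
  After 'pop': [0, -2]
  After 'push 11': [0, -2, 11]
Program B final stack: [0, -2, 11]
Same: no

Answer: no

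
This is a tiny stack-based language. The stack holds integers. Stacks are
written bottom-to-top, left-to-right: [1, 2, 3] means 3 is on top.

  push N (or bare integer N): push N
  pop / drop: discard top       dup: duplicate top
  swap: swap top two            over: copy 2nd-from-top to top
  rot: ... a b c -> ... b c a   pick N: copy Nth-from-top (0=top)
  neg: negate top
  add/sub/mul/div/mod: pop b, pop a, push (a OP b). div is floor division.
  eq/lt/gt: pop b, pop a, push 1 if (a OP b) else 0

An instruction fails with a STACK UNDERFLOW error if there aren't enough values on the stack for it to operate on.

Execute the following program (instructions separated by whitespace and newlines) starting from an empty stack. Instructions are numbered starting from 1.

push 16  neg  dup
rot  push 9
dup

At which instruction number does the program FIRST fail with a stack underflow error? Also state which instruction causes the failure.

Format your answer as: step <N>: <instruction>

Step 1 ('push 16'): stack = [16], depth = 1
Step 2 ('neg'): stack = [-16], depth = 1
Step 3 ('dup'): stack = [-16, -16], depth = 2
Step 4 ('rot'): needs 3 value(s) but depth is 2 — STACK UNDERFLOW

Answer: step 4: rot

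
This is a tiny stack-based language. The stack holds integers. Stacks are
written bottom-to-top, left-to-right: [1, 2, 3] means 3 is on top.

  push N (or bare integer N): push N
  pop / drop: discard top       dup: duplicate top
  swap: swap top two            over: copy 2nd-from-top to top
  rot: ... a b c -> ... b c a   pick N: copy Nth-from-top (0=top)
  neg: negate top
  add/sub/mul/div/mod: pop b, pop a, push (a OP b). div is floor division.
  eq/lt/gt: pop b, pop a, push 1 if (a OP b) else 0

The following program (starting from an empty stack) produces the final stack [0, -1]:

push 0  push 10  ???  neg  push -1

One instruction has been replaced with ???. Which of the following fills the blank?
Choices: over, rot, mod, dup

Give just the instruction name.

Answer: mod

Derivation:
Stack before ???: [0, 10]
Stack after ???:  [0]
Checking each choice:
  over: produces [0, 10, 0, -1]
  rot: stack underflow (need 3, have 2)
  mod: MATCH
  dup: produces [0, 10, -10, -1]


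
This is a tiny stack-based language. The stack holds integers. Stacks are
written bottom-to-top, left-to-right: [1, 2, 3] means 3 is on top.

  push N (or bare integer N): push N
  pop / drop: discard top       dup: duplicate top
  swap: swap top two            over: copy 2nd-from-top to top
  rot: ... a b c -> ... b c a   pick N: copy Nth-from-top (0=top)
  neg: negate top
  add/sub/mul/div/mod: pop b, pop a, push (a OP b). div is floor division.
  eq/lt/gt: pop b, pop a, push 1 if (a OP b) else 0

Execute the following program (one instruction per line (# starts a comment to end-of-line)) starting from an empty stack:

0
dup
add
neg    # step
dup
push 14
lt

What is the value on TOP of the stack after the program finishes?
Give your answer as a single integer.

Answer: 1

Derivation:
After 'push 0': [0]
After 'dup': [0, 0]
After 'add': [0]
After 'neg': [0]
After 'dup': [0, 0]
After 'push 14': [0, 0, 14]
After 'lt': [0, 1]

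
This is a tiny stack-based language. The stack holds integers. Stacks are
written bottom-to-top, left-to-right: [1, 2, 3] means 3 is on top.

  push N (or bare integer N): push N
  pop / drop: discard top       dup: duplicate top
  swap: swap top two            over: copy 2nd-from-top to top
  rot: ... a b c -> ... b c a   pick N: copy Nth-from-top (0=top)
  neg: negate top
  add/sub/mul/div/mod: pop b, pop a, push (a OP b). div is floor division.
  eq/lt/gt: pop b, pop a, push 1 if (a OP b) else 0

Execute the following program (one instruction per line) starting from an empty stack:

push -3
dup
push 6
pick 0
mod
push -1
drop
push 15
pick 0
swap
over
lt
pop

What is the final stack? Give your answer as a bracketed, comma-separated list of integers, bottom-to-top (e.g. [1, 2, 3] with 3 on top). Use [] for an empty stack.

Answer: [-3, -3, 0, 15]

Derivation:
After 'push -3': [-3]
After 'dup': [-3, -3]
After 'push 6': [-3, -3, 6]
After 'pick 0': [-3, -3, 6, 6]
After 'mod': [-3, -3, 0]
After 'push -1': [-3, -3, 0, -1]
After 'drop': [-3, -3, 0]
After 'push 15': [-3, -3, 0, 15]
After 'pick 0': [-3, -3, 0, 15, 15]
After 'swap': [-3, -3, 0, 15, 15]
After 'over': [-3, -3, 0, 15, 15, 15]
After 'lt': [-3, -3, 0, 15, 0]
After 'pop': [-3, -3, 0, 15]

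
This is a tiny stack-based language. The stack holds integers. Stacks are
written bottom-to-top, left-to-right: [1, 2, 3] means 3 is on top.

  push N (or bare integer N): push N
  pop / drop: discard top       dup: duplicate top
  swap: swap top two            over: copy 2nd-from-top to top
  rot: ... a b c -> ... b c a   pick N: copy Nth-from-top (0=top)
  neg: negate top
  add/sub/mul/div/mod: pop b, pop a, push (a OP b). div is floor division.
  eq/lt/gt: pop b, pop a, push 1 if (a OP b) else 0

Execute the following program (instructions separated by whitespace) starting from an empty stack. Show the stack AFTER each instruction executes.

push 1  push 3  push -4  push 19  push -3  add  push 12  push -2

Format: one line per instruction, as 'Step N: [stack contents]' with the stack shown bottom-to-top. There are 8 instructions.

Step 1: [1]
Step 2: [1, 3]
Step 3: [1, 3, -4]
Step 4: [1, 3, -4, 19]
Step 5: [1, 3, -4, 19, -3]
Step 6: [1, 3, -4, 16]
Step 7: [1, 3, -4, 16, 12]
Step 8: [1, 3, -4, 16, 12, -2]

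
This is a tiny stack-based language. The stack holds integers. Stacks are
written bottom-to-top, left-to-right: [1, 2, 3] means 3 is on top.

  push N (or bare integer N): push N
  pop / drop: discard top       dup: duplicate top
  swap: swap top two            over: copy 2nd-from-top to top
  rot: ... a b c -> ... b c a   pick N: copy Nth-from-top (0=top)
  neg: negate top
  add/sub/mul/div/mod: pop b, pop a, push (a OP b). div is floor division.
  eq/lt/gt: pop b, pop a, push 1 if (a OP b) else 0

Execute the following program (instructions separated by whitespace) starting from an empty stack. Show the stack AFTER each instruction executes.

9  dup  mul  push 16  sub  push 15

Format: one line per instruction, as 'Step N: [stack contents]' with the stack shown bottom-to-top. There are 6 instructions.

Step 1: [9]
Step 2: [9, 9]
Step 3: [81]
Step 4: [81, 16]
Step 5: [65]
Step 6: [65, 15]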